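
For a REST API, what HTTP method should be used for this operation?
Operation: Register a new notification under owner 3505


GET = read, POST = create, PUT = update/replace, DELETE = remove
This operation is a create.
POST


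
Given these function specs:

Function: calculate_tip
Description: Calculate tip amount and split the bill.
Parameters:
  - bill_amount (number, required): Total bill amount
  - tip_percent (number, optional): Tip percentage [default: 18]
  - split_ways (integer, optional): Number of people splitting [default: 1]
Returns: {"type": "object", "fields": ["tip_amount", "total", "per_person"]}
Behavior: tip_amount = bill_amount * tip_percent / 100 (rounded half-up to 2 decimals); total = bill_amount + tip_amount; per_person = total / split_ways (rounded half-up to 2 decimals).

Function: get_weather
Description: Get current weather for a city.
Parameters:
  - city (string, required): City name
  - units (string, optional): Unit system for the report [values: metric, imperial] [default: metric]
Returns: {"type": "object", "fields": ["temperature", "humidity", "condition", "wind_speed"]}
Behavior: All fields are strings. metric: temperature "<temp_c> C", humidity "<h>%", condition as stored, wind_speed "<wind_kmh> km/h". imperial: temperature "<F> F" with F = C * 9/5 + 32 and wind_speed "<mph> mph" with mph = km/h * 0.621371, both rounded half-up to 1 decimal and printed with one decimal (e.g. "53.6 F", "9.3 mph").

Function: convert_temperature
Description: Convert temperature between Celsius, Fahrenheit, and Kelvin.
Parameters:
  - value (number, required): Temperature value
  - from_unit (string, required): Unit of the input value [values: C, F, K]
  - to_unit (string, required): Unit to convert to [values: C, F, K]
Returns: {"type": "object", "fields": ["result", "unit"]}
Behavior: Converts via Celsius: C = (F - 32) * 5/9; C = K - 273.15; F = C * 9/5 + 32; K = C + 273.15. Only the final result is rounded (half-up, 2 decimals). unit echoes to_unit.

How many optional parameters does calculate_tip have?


Parameters of calculate_tip: bill_amount (required), tip_percent (optional), split_ways (optional)
Optional count:
2


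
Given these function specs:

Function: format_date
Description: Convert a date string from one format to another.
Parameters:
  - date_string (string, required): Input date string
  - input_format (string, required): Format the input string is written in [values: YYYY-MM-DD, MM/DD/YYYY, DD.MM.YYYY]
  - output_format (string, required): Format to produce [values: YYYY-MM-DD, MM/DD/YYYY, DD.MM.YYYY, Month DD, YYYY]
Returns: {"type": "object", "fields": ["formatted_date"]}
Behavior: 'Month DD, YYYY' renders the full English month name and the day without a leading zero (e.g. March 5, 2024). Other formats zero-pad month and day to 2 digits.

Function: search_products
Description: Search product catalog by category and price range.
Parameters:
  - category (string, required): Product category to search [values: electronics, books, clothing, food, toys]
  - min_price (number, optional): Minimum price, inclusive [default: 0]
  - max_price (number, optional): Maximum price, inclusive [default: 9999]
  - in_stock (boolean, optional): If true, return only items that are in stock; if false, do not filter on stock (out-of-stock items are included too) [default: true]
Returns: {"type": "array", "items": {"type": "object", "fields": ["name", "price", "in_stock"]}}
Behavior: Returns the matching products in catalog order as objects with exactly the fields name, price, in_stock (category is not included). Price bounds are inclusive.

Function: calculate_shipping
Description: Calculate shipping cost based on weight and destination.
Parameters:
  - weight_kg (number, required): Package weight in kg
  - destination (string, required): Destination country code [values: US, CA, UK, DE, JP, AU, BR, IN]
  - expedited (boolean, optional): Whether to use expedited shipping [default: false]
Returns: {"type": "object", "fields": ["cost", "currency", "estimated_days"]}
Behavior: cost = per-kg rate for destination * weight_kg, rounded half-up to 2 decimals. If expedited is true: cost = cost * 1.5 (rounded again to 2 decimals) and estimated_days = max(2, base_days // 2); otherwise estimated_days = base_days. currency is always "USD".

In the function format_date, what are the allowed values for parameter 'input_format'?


The format_date spec declares:
  - input_format (string, required): Format the input string is written in [values: YYYY-MM-DD, MM/DD/YYYY, DD.MM.YYYY]
Allowed values:
YYYY-MM-DD, MM/DD/YYYY, DD.MM.YYYY


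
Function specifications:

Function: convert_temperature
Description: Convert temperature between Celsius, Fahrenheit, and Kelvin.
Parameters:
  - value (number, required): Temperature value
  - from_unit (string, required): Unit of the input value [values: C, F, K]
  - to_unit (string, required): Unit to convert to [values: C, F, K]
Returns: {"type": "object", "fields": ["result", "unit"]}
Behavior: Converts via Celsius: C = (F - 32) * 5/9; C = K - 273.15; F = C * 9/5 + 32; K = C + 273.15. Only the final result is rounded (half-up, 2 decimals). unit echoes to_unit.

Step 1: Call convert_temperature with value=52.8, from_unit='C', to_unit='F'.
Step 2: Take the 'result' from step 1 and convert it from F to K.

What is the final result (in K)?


Step 1: convert_temperature(value=52.8, from_unit=C, to_unit=F)
  Input already in C: 52.8
  To F: 52.8 * 9/5 + 32 = 127.04
  Round to 2 decimals: 127.04
  -> result = 127.04 F
Step 2: convert_temperature(value=127.04, from_unit=F, to_unit=K)
  To C: (127.04 - 32) * 5/9 = 52.8
  To K: 52.8 + 273.15 = 325.95
  Round to 2 decimals: 325.95
  -> result = 325.95 K
325.95 K


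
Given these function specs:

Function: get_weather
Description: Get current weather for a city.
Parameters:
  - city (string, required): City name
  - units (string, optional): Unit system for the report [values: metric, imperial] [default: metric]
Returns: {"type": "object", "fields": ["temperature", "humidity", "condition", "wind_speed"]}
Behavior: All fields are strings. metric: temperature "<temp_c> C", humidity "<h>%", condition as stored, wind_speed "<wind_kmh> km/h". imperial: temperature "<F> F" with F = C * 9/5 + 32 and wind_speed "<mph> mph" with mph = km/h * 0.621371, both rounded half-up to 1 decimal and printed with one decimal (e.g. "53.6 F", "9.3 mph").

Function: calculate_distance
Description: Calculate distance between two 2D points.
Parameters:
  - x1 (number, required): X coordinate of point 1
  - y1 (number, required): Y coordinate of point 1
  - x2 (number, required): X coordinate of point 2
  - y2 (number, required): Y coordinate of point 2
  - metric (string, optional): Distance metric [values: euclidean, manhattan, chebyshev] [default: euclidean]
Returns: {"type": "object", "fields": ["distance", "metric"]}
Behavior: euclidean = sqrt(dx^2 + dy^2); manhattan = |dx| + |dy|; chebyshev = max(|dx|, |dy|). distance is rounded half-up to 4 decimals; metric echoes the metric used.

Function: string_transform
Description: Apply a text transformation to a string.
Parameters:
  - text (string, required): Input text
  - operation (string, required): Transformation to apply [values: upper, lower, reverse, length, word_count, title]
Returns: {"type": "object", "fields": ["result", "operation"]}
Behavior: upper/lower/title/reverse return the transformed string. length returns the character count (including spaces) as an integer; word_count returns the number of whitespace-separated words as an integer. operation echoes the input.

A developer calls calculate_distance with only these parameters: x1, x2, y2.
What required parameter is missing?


Required parameters: x1, y1, x2, y2
Provided: x1, x2, y2
Missing: y1
y1


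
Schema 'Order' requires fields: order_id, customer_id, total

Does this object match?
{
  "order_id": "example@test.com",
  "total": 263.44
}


Checking required fields...
Missing: customer_id
Invalid - missing required field 'customer_id'


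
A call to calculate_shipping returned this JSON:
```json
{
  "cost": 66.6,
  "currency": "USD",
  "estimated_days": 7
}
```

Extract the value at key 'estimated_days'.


7


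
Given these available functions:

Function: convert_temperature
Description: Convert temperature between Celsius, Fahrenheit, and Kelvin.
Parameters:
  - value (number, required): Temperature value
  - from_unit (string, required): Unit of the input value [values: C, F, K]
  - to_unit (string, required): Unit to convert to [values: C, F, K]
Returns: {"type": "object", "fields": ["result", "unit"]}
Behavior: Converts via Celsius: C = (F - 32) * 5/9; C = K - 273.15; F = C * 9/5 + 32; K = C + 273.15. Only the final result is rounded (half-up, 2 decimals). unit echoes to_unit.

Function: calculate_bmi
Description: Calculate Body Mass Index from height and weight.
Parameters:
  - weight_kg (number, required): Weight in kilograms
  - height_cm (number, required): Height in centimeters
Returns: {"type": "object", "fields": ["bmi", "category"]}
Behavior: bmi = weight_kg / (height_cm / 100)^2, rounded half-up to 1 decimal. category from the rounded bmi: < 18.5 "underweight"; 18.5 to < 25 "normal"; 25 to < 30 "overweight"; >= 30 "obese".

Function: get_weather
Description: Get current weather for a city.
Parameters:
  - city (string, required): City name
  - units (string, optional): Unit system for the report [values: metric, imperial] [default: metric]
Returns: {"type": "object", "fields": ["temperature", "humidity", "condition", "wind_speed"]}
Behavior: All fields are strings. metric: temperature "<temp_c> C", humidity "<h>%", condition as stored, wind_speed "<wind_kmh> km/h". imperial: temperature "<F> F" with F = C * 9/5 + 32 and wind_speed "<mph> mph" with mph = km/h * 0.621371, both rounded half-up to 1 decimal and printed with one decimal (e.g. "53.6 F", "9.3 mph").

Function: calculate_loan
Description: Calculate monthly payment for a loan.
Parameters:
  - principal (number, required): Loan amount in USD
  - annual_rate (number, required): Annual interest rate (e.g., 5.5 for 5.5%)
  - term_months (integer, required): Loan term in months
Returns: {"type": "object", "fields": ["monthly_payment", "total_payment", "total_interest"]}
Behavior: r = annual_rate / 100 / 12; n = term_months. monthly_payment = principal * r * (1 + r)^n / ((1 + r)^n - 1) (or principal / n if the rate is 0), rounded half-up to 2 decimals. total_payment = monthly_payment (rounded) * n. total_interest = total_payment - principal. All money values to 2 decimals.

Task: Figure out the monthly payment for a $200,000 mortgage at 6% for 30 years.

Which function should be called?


The task needs a function whose description is: Calculate monthly payment for a loan.
calculate_loan


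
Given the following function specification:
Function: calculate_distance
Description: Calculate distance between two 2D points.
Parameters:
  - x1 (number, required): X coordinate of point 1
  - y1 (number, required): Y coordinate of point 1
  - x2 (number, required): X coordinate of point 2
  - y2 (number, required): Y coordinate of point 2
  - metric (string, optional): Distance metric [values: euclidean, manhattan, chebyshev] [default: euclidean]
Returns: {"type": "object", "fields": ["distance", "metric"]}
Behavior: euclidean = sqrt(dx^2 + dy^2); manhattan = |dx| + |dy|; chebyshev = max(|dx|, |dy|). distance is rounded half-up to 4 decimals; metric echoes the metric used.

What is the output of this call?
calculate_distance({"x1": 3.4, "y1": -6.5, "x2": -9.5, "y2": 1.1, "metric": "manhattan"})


|dx| = |-9.5 - 3.4| = 12.9; |dy| = |1.1 - -6.5| = 7.6
manhattan: 12.9 + 7.6 = 20.5
Round to 4 decimals: 20.5
Output:
{"distance": 20.5, "metric": "manhattan"}


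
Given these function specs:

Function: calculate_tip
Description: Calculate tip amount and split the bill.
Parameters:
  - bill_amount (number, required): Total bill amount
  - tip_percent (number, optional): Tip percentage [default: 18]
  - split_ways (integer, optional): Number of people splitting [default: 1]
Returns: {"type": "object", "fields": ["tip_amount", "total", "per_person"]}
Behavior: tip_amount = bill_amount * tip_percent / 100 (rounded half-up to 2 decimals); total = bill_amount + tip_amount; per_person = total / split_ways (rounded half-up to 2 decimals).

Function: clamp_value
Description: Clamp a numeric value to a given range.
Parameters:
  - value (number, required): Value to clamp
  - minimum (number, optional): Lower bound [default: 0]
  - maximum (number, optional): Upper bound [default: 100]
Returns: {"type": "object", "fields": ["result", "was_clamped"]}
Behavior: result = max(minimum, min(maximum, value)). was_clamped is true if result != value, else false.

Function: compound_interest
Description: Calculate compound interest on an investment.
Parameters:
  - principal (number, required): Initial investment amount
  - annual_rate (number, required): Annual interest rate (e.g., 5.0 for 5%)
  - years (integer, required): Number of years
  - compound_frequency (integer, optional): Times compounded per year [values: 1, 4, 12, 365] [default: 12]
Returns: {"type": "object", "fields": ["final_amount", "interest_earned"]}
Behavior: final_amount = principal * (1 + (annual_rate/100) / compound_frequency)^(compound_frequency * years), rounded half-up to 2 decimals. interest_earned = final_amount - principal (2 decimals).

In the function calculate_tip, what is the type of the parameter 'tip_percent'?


The calculate_tip spec declares:
  - tip_percent (number, optional): Tip percentage [default: 18]
Type:
number


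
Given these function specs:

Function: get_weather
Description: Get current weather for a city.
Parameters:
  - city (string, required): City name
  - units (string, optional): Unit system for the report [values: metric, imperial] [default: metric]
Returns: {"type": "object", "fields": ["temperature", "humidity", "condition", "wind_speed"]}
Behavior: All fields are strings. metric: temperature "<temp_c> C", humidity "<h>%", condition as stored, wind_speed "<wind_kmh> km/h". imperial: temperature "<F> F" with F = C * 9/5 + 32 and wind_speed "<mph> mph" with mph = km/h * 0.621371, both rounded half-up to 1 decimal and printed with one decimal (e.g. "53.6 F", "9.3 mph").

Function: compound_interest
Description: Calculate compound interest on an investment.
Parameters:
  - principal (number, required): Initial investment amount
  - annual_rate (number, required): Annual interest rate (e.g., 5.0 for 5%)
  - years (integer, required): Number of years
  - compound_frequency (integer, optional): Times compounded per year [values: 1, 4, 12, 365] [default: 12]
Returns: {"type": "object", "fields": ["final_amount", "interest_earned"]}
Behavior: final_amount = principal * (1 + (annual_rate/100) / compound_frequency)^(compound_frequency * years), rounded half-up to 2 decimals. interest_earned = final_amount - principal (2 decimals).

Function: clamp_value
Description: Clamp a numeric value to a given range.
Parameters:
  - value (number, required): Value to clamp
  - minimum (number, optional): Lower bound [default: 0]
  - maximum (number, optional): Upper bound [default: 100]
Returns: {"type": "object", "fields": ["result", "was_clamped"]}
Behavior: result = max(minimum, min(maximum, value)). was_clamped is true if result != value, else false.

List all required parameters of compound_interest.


Parameters of compound_interest and their required/optional flag:
  principal: required
  annual_rate: required
  years: required
  compound_frequency: optional
annual_rate, principal, years


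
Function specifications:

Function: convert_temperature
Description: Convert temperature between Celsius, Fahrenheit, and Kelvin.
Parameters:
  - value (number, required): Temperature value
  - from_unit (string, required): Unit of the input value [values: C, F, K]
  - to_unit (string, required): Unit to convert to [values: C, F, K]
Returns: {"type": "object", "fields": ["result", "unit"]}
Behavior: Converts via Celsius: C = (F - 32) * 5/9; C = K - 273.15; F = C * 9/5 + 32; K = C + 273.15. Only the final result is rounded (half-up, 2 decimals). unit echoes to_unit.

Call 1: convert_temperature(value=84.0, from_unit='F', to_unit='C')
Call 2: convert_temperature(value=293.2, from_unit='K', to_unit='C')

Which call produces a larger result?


Call 1:
  To C: (84 - 32) * 5/9 = 28.888889
  Target is C: 28.888889
  Round to 2 decimals: 28.89
  -> 28.89 C
Call 2:
  To C: 293.2 - 273.15 = 20.05
  Target is C: 20.05
  Round to 2 decimals: 20.05
  -> 20.05 C
Call 1 (28.89 C)


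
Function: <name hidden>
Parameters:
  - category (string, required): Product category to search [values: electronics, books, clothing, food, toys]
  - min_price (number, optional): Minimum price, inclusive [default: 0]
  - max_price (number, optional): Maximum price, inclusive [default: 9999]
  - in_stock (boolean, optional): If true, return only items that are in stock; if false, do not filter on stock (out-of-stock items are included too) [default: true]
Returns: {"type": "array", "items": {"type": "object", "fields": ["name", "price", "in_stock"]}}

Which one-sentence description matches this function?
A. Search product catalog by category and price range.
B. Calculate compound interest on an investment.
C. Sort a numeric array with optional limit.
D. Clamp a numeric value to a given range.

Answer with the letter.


Parameters category, min_price, max_price, in_stock and return "array" fit: Search product catalog by category and price range.
A


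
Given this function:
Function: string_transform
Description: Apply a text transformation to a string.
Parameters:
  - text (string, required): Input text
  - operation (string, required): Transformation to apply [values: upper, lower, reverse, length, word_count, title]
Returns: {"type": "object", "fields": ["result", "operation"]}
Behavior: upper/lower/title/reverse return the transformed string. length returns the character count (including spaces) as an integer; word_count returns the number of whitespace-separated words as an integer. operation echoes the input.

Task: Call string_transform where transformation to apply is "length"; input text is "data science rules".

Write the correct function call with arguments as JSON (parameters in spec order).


Mapping each described value to its parameter name:
  'Transformation to apply' -> operation = "length"
  'Input text' -> text = "data science rules"
string_transform({"text": "data science rules", "operation": "length"})


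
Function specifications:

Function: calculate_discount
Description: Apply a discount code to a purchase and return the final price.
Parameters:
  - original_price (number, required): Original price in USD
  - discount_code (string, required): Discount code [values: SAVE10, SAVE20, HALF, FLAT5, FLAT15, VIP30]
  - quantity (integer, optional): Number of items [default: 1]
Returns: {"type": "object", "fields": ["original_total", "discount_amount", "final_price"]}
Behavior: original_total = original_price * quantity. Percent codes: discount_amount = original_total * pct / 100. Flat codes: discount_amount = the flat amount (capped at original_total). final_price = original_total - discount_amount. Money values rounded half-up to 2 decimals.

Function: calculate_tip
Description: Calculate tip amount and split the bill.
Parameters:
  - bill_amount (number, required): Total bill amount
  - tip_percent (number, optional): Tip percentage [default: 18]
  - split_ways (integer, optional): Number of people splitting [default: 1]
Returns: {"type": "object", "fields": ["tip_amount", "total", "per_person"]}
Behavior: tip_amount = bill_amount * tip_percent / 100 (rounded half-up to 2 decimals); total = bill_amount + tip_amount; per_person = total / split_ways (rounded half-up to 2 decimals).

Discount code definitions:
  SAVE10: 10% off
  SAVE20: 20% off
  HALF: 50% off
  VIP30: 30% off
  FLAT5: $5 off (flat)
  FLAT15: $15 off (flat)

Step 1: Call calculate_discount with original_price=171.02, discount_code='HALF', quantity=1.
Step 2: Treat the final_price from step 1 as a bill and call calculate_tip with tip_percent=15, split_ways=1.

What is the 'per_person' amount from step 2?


Step 1: calculate_discount(original_price=171.02, discount_code=HALF, quantity=1)
  original_total = 171.02 * 1 = 171.02
  HALF = 50% off: discount_amount = 171.02 * 50/100 = 85.51 -> 85.51
  final_price = 171.02 - 85.51 = 85.51
  -> final_price = 85.51
Step 2: calculate_tip(bill_amount=85.51, tip_percent=15, split_ways=1)
  tip_amount = 85.51 * 15/100 = 12.8265 -> 12.83
  total = 85.51 + 12.83 = 98.34
  per_person = 98.34 / 1 = 98.34 -> 98.34
  -> per_person = 98.34
$98.34


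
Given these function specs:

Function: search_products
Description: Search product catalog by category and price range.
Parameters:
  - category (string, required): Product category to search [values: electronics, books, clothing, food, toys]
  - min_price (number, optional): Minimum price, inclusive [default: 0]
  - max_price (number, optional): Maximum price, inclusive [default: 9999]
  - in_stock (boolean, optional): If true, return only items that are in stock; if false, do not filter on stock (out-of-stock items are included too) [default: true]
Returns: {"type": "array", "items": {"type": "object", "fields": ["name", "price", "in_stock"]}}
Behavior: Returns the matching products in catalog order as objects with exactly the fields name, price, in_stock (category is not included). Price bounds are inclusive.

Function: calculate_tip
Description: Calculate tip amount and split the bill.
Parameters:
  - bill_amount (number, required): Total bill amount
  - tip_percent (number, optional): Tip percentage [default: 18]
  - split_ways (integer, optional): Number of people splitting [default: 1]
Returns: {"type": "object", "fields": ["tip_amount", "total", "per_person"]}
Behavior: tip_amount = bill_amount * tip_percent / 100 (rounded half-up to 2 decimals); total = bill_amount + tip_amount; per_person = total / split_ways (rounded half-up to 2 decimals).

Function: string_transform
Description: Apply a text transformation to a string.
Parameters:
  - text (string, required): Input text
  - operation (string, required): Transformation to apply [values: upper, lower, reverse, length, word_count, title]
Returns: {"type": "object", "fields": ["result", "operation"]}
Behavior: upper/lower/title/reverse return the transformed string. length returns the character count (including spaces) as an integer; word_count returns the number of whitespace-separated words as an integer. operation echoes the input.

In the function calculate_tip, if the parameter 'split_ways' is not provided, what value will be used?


The calculate_tip spec declares:
  - split_ways (integer, optional): Number of people splitting [default: 1]
Default:
1


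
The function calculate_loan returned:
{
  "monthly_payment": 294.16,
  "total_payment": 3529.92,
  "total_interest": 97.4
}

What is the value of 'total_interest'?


97.4


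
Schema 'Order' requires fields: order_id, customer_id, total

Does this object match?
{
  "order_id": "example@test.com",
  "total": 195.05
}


Checking required fields...
Missing: customer_id
Invalid - missing required field 'customer_id'


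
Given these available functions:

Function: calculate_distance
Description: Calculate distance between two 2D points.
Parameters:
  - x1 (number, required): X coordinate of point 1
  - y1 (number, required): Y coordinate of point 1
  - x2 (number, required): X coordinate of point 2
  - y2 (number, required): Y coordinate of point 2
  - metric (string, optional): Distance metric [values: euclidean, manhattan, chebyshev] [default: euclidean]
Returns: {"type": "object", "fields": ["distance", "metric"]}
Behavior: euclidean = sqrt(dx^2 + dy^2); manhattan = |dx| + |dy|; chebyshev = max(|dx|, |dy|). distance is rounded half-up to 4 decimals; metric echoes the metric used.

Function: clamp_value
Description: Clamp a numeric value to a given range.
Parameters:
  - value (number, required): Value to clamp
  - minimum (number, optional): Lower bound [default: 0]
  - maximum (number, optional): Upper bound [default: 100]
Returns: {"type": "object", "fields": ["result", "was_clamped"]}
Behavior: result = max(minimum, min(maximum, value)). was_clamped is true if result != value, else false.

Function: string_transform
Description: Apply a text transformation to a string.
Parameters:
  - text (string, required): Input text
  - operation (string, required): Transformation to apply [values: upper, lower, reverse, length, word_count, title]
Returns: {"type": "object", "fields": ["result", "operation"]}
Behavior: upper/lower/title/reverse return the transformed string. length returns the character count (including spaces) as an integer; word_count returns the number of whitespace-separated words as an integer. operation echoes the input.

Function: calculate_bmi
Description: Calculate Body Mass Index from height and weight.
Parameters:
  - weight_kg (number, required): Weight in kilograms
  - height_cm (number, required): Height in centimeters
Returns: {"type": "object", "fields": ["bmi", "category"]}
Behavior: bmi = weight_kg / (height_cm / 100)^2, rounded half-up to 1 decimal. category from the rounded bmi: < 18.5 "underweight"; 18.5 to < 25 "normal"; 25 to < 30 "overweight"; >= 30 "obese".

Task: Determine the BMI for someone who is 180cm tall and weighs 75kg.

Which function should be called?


The task needs a function whose description is: Calculate Body Mass Index from height and weight.
calculate_bmi


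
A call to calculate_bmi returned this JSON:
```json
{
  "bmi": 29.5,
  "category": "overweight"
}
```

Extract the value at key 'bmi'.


29.5


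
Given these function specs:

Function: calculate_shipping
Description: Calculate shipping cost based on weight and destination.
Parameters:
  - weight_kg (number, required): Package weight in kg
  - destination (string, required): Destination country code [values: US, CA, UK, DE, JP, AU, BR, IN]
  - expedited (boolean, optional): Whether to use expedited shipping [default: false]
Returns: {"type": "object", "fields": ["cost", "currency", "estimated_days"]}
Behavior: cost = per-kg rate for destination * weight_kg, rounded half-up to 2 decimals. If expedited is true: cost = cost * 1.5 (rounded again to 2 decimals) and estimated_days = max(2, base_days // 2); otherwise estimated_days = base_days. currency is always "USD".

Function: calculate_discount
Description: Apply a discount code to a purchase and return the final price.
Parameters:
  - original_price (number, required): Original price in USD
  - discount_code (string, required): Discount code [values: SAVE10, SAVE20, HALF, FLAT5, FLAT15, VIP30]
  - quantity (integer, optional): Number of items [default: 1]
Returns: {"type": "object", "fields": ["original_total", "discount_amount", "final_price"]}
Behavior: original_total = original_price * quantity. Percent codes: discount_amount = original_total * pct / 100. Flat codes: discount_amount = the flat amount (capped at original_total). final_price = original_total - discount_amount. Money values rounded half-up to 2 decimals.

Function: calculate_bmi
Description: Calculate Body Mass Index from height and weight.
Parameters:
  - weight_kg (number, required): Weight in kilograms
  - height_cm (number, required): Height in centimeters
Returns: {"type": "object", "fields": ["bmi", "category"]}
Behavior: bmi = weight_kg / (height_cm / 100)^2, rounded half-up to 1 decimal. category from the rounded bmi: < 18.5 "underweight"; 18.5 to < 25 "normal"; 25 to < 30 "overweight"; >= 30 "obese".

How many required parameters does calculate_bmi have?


Parameters of calculate_bmi: weight_kg (required), height_cm (required)
Required count:
2


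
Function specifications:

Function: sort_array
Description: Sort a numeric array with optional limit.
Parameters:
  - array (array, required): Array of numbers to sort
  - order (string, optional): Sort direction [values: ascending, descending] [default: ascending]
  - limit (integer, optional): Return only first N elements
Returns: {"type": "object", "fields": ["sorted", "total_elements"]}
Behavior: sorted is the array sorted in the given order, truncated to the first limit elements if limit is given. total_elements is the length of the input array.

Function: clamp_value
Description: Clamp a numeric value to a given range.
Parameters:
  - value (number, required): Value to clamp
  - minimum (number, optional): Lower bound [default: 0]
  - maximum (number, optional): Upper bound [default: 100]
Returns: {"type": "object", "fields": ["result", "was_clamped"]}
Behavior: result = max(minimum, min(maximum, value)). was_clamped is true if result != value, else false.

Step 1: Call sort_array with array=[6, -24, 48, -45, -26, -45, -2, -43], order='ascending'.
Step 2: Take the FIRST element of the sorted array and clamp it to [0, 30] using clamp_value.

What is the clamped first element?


Step 1: sort_array(order=ascending)
  sorted: [-45, -45, -43, -26, -24, -2, 6, 48]
  -> first element = -45
Step 2: clamp_value(value=-45, minimum=0, maximum=30)
  result = max(0, min(30, -45)) = max(0, -45) = 0
  was_clamped = (0 != -45) = true
  -> result = 0
0


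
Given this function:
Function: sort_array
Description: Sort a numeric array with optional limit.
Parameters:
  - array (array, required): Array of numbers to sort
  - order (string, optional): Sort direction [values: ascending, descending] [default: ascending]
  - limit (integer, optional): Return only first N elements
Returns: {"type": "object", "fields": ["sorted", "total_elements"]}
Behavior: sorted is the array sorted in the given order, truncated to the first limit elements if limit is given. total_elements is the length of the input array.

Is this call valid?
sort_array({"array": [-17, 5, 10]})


Checking all required parameters present and types match... All valid.
Valid


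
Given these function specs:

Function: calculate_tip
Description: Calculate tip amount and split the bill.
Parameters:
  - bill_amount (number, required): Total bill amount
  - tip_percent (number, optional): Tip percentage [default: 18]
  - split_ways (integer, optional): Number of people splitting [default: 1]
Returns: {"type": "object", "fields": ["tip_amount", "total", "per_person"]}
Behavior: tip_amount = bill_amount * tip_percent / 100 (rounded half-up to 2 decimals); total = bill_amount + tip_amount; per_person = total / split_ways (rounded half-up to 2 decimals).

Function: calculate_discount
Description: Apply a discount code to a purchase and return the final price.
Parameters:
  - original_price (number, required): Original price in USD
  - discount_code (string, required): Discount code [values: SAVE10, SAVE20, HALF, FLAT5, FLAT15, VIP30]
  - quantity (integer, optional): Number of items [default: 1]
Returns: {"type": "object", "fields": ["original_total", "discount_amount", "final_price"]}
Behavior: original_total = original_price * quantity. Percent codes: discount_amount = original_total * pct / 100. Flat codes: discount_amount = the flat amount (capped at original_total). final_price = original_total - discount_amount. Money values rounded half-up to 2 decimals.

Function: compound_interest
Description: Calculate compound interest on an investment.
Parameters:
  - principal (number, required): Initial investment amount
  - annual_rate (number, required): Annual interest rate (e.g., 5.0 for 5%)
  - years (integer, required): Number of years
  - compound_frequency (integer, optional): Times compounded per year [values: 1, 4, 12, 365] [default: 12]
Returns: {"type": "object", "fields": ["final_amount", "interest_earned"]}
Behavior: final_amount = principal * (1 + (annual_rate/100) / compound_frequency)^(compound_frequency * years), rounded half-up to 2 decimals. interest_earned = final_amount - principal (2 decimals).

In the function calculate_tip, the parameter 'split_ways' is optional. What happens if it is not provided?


The calculate_tip spec declares:
  - split_ways (integer, optional): Number of people splitting [default: 1]
It defaults to 1


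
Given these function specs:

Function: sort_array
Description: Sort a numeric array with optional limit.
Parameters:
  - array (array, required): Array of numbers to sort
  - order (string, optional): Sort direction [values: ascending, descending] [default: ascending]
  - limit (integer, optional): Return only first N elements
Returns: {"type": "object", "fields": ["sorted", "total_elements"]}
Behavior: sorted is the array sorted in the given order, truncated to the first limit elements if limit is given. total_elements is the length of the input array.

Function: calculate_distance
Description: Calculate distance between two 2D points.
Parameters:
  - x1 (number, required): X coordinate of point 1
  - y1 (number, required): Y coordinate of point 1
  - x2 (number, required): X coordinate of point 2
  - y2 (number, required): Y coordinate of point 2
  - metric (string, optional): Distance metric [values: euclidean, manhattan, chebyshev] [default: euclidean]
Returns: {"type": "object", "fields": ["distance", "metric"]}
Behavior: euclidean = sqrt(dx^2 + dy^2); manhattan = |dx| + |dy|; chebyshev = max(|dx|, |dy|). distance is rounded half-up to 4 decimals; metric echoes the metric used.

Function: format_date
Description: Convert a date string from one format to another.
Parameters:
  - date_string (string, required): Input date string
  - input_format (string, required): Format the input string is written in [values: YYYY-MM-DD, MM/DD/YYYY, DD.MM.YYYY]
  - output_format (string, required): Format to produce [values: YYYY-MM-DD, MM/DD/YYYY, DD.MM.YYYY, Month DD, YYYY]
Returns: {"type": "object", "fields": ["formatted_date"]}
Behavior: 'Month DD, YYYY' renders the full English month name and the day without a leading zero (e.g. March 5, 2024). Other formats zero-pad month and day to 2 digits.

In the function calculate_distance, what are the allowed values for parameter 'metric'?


The calculate_distance spec declares:
  - metric (string, optional): Distance metric [values: euclidean, manhattan, chebyshev] [default: euclidean]
Allowed values:
euclidean, manhattan, chebyshev


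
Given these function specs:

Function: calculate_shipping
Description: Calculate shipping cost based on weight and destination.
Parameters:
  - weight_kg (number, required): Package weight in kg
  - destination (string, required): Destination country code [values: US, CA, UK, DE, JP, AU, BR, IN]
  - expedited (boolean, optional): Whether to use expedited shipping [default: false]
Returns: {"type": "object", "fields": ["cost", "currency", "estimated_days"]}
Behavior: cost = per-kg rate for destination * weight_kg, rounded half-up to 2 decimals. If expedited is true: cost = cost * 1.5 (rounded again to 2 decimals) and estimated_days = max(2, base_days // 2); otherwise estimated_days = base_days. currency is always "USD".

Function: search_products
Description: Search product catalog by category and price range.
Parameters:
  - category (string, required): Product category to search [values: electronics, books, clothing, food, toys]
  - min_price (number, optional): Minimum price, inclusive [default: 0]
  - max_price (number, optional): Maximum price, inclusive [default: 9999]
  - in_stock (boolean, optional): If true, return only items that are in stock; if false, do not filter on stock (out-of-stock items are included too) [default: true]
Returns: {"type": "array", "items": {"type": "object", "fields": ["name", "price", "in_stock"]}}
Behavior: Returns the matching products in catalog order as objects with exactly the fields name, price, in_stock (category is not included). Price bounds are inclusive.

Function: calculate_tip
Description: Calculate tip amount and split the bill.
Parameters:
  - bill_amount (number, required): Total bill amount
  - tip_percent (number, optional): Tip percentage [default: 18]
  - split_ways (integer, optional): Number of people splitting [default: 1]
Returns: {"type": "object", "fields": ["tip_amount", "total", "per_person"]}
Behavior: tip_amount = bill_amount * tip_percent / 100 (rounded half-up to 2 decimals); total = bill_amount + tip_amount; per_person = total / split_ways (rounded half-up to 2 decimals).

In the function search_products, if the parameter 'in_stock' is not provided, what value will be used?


The search_products spec declares:
  - in_stock (boolean, optional): If true, return only items that are in stock; if false, do not filter on stock (out-of-stock items are included too) [default: true]
Default:
true


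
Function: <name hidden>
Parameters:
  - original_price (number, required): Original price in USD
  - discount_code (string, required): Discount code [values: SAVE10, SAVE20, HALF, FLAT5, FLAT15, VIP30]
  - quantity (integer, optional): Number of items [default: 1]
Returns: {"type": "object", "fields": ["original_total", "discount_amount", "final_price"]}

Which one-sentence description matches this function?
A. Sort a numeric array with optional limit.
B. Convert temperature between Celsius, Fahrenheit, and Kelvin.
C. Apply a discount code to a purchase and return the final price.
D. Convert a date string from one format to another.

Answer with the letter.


Parameters original_price, discount_code, quantity and return ["original_total", "discount_amount", "final_price"] fit: Apply a discount code to a purchase and return the final price.
C


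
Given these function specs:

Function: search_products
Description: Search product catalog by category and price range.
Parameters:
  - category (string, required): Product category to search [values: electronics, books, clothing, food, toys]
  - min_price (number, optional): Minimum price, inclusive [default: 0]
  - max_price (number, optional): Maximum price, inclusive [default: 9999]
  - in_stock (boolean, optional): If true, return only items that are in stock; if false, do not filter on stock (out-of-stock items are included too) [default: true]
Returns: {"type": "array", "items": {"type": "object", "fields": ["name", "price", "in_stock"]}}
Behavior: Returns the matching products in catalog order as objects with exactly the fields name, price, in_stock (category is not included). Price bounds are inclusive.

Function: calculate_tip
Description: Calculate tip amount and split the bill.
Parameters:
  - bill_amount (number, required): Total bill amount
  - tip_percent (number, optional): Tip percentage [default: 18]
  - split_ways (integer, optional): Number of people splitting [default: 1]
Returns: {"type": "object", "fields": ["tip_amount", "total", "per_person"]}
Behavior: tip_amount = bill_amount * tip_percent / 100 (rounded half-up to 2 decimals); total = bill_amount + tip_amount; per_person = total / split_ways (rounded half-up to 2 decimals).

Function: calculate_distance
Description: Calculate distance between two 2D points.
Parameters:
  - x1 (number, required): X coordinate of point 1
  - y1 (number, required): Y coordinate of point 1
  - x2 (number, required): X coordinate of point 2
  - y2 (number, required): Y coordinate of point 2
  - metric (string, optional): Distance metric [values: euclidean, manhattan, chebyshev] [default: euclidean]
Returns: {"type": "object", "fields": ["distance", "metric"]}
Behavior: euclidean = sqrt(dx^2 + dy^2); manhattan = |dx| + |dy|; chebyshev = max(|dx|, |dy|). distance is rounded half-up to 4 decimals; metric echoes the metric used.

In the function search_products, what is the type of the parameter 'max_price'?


The search_products spec declares:
  - max_price (number, optional): Maximum price, inclusive [default: 9999]
Type:
number


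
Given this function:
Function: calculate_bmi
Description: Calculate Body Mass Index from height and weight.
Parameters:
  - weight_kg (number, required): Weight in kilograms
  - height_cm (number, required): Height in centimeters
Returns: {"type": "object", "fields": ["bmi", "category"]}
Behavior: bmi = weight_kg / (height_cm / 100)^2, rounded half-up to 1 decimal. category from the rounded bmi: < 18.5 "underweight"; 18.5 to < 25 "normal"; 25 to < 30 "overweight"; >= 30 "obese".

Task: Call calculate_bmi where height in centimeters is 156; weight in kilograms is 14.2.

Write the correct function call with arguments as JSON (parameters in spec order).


Mapping each described value to its parameter name:
  'Height in centimeters' -> height_cm = 156
  'Weight in kilograms' -> weight_kg = 14.2
calculate_bmi({"weight_kg": 14.2, "height_cm": 156})
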